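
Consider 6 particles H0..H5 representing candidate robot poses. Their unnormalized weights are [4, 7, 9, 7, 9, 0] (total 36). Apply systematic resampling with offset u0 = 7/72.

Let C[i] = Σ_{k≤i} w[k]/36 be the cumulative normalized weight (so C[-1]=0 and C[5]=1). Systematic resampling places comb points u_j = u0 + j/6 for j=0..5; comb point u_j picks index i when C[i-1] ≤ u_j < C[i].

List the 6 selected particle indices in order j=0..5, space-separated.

C = [1/9, 11/36, 5/9, 3/4, 1, 1]
j=0: u_0=7/72 ∈ [0, 1/9) → index 0
j=1: u_1=19/72 ∈ [1/9, 11/36) → index 1
j=2: u_2=31/72 ∈ [11/36, 5/9) → index 2
j=3: u_3=43/72 ∈ [5/9, 3/4) → index 3
j=4: u_4=55/72 ∈ [3/4, 1) → index 4
j=5: u_5=67/72 ∈ [3/4, 1) → index 4

0 1 2 3 4 4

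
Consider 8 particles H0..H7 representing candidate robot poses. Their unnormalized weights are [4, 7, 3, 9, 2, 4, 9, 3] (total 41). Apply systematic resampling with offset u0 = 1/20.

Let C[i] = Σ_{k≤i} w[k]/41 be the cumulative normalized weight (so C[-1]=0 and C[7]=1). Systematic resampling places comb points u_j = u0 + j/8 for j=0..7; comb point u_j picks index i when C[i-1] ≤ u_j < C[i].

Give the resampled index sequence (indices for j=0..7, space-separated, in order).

0 1 2 3 3 5 6 6

C = [4/41, 11/41, 14/41, 23/41, 25/41, 29/41, 38/41, 1]
j=0: u_0=1/20 ∈ [0, 4/41) → index 0
j=1: u_1=7/40 ∈ [4/41, 11/41) → index 1
j=2: u_2=3/10 ∈ [11/41, 14/41) → index 2
j=3: u_3=17/40 ∈ [14/41, 23/41) → index 3
j=4: u_4=11/20 ∈ [14/41, 23/41) → index 3
j=5: u_5=27/40 ∈ [25/41, 29/41) → index 5
j=6: u_6=4/5 ∈ [29/41, 38/41) → index 6
j=7: u_7=37/40 ∈ [29/41, 38/41) → index 6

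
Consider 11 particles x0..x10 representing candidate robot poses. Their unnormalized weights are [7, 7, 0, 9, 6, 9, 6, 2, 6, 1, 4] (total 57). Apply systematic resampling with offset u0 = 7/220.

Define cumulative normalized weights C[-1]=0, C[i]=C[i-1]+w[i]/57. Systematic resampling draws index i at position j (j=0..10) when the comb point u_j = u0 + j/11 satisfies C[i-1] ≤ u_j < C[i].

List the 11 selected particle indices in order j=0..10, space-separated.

C = [7/57, 14/57, 14/57, 23/57, 29/57, 2/3, 44/57, 46/57, 52/57, 53/57, 1]
j=0: u_0=7/220 ∈ [0, 7/57) → index 0
j=1: u_1=27/220 ∈ [0, 7/57) → index 0
j=2: u_2=47/220 ∈ [7/57, 14/57) → index 1
j=3: u_3=67/220 ∈ [14/57, 23/57) → index 3
j=4: u_4=87/220 ∈ [14/57, 23/57) → index 3
j=5: u_5=107/220 ∈ [23/57, 29/57) → index 4
j=6: u_6=127/220 ∈ [29/57, 2/3) → index 5
j=7: u_7=147/220 ∈ [2/3, 44/57) → index 6
j=8: u_8=167/220 ∈ [2/3, 44/57) → index 6
j=9: u_9=17/20 ∈ [46/57, 52/57) → index 8
j=10: u_10=207/220 ∈ [53/57, 1) → index 10

0 0 1 3 3 4 5 6 6 8 10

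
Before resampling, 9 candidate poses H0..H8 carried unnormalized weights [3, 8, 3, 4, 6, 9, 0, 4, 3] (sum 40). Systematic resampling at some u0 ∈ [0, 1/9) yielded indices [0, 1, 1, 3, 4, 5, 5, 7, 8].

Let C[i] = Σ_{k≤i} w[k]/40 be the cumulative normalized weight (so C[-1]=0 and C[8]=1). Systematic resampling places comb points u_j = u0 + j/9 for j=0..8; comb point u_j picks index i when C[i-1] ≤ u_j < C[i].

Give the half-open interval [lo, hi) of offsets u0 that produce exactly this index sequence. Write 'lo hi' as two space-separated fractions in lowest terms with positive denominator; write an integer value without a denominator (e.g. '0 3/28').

17/360 19/360

C = [3/40, 11/40, 7/20, 9/20, 3/5, 33/40, 33/40, 37/40, 1]
j=0 picked index 0: u0 ∈ [0, 3/40)
j=1 picked index 1: u0 ∈ [-13/360, 59/360)
j=2 picked index 1: u0 ∈ [-53/360, 19/360)
j=3 picked index 3: u0 ∈ [1/60, 7/60)
j=4 picked index 4: u0 ∈ [1/180, 7/45)
j=5 picked index 5: u0 ∈ [2/45, 97/360)
j=6 picked index 5: u0 ∈ [-1/15, 19/120)
j=7 picked index 7: u0 ∈ [17/360, 53/360)
j=8 picked index 8: u0 ∈ [13/360, 1/9)
intersection: [17/360, 19/360)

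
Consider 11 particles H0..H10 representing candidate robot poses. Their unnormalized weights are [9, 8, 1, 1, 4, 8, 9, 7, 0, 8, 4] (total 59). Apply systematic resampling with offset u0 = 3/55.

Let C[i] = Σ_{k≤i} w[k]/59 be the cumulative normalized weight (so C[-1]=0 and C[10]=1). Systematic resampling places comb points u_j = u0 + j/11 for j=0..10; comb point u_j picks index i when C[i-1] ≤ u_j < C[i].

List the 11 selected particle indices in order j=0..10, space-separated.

0 0 1 4 5 5 6 7 7 9 10

C = [9/59, 17/59, 18/59, 19/59, 23/59, 31/59, 40/59, 47/59, 47/59, 55/59, 1]
j=0: u_0=3/55 ∈ [0, 9/59) → index 0
j=1: u_1=8/55 ∈ [0, 9/59) → index 0
j=2: u_2=13/55 ∈ [9/59, 17/59) → index 1
j=3: u_3=18/55 ∈ [19/59, 23/59) → index 4
j=4: u_4=23/55 ∈ [23/59, 31/59) → index 5
j=5: u_5=28/55 ∈ [23/59, 31/59) → index 5
j=6: u_6=3/5 ∈ [31/59, 40/59) → index 6
j=7: u_7=38/55 ∈ [40/59, 47/59) → index 7
j=8: u_8=43/55 ∈ [40/59, 47/59) → index 7
j=9: u_9=48/55 ∈ [47/59, 55/59) → index 9
j=10: u_10=53/55 ∈ [55/59, 1) → index 10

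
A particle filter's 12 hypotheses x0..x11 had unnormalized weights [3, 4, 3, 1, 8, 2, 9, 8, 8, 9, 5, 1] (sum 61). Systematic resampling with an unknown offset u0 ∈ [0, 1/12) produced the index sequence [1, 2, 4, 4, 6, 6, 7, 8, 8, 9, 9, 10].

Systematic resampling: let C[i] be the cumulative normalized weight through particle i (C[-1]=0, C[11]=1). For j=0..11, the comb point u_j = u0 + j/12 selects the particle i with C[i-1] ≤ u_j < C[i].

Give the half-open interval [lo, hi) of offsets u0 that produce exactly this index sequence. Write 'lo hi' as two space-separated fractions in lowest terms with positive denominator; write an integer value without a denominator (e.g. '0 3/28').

3/61 15/244

C = [3/61, 7/61, 10/61, 11/61, 19/61, 21/61, 30/61, 38/61, 46/61, 55/61, 60/61, 1]
j=0 picked index 1: u0 ∈ [3/61, 7/61)
j=1 picked index 2: u0 ∈ [23/732, 59/732)
j=2 picked index 4: u0 ∈ [5/366, 53/366)
j=3 picked index 4: u0 ∈ [-17/244, 15/244)
j=4 picked index 6: u0 ∈ [2/183, 29/183)
j=5 picked index 6: u0 ∈ [-53/732, 55/732)
j=6 picked index 7: u0 ∈ [-1/122, 15/122)
j=7 picked index 8: u0 ∈ [29/732, 125/732)
j=8 picked index 8: u0 ∈ [-8/183, 16/183)
j=9 picked index 9: u0 ∈ [1/244, 37/244)
j=10 picked index 9: u0 ∈ [-29/366, 25/366)
j=11 picked index 10: u0 ∈ [-11/732, 49/732)
intersection: [3/61, 15/244)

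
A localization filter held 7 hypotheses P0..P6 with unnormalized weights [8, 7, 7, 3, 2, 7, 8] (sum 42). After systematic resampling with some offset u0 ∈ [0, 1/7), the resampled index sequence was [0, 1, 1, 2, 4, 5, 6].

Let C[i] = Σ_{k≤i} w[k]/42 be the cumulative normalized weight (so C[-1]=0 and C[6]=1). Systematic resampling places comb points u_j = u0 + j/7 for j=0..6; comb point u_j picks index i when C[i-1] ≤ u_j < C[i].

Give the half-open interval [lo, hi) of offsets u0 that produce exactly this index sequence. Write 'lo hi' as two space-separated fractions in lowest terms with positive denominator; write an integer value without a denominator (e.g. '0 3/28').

C = [4/21, 5/14, 11/21, 25/42, 9/14, 17/21, 1]
j=0 picked index 0: u0 ∈ [0, 4/21)
j=1 picked index 1: u0 ∈ [1/21, 3/14)
j=2 picked index 1: u0 ∈ [-2/21, 1/14)
j=3 picked index 2: u0 ∈ [-1/14, 2/21)
j=4 picked index 4: u0 ∈ [1/42, 1/14)
j=5 picked index 5: u0 ∈ [-1/14, 2/21)
j=6 picked index 6: u0 ∈ [-1/21, 1/7)
intersection: [1/21, 1/14)

1/21 1/14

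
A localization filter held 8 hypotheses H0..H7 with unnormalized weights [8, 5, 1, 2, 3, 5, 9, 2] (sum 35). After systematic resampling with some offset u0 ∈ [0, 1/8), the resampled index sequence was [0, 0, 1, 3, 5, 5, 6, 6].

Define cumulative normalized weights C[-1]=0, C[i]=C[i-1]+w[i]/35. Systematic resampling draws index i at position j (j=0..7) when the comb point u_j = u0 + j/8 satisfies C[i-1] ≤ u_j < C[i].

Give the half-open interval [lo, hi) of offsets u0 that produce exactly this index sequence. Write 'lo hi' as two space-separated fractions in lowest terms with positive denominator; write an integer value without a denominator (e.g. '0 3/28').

3/70 17/280

C = [8/35, 13/35, 2/5, 16/35, 19/35, 24/35, 33/35, 1]
j=0 picked index 0: u0 ∈ [0, 8/35)
j=1 picked index 0: u0 ∈ [-1/8, 29/280)
j=2 picked index 1: u0 ∈ [-3/140, 17/140)
j=3 picked index 3: u0 ∈ [1/40, 23/280)
j=4 picked index 5: u0 ∈ [3/70, 13/70)
j=5 picked index 5: u0 ∈ [-23/280, 17/280)
j=6 picked index 6: u0 ∈ [-9/140, 27/140)
j=7 picked index 6: u0 ∈ [-53/280, 19/280)
intersection: [3/70, 17/280)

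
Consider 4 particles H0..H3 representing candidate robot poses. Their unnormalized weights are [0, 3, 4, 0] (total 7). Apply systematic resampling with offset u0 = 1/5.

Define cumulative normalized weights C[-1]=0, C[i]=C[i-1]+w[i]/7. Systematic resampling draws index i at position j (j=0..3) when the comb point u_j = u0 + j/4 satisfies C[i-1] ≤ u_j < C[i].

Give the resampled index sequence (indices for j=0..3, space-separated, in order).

C = [0, 3/7, 1, 1]
j=0: u_0=1/5 ∈ [0, 3/7) → index 1
j=1: u_1=9/20 ∈ [3/7, 1) → index 2
j=2: u_2=7/10 ∈ [3/7, 1) → index 2
j=3: u_3=19/20 ∈ [3/7, 1) → index 2

1 2 2 2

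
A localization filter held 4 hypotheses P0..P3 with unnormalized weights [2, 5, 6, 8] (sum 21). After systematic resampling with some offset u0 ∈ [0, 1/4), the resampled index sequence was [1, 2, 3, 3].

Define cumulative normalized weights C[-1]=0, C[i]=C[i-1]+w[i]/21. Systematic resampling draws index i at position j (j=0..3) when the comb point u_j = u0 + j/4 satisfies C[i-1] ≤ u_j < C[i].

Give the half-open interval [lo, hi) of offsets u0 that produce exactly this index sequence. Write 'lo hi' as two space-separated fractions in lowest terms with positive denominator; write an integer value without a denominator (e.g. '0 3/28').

C = [2/21, 1/3, 13/21, 1]
j=0 picked index 1: u0 ∈ [2/21, 1/3)
j=1 picked index 2: u0 ∈ [1/12, 31/84)
j=2 picked index 3: u0 ∈ [5/42, 1/2)
j=3 picked index 3: u0 ∈ [-11/84, 1/4)
intersection: [5/42, 1/4)

5/42 1/4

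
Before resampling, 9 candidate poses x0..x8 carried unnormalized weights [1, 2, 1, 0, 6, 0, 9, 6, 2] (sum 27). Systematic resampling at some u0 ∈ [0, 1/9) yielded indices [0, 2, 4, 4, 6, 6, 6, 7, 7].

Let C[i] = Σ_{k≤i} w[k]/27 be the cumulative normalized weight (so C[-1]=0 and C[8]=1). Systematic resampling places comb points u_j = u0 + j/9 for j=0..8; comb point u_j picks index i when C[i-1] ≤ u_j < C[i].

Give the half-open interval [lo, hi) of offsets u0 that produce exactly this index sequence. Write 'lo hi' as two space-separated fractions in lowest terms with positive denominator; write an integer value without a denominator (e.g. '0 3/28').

C = [1/27, 1/9, 4/27, 4/27, 10/27, 10/27, 19/27, 25/27, 1]
j=0 picked index 0: u0 ∈ [0, 1/27)
j=1 picked index 2: u0 ∈ [0, 1/27)
j=2 picked index 4: u0 ∈ [-2/27, 4/27)
j=3 picked index 4: u0 ∈ [-5/27, 1/27)
j=4 picked index 6: u0 ∈ [-2/27, 7/27)
j=5 picked index 6: u0 ∈ [-5/27, 4/27)
j=6 picked index 6: u0 ∈ [-8/27, 1/27)
j=7 picked index 7: u0 ∈ [-2/27, 4/27)
j=8 picked index 7: u0 ∈ [-5/27, 1/27)
intersection: [0, 1/27)

0 1/27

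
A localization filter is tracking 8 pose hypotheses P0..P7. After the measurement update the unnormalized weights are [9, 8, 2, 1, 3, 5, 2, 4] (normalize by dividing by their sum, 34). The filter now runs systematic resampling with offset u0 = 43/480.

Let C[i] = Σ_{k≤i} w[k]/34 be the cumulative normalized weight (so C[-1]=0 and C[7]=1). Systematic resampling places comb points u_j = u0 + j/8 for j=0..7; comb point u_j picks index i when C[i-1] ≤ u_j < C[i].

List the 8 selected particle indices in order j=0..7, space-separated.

0 0 1 1 4 5 6 7

C = [9/34, 1/2, 19/34, 10/17, 23/34, 14/17, 15/17, 1]
j=0: u_0=43/480 ∈ [0, 9/34) → index 0
j=1: u_1=103/480 ∈ [0, 9/34) → index 0
j=2: u_2=163/480 ∈ [9/34, 1/2) → index 1
j=3: u_3=223/480 ∈ [9/34, 1/2) → index 1
j=4: u_4=283/480 ∈ [10/17, 23/34) → index 4
j=5: u_5=343/480 ∈ [23/34, 14/17) → index 5
j=6: u_6=403/480 ∈ [14/17, 15/17) → index 6
j=7: u_7=463/480 ∈ [15/17, 1) → index 7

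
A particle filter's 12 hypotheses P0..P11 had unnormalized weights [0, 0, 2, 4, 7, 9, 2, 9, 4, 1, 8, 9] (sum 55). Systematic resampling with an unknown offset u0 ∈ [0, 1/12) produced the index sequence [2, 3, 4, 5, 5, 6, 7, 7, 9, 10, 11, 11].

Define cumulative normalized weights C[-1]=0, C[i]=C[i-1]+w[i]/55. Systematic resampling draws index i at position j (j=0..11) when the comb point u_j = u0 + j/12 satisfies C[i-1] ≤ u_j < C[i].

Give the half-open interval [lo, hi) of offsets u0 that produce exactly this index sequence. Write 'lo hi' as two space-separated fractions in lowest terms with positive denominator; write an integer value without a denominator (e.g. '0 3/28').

C = [0, 0, 2/55, 6/55, 13/55, 2/5, 24/55, 3/5, 37/55, 38/55, 46/55, 1]
j=0 picked index 2: u0 ∈ [0, 2/55)
j=1 picked index 3: u0 ∈ [-31/660, 17/660)
j=2 picked index 4: u0 ∈ [-19/330, 23/330)
j=3 picked index 5: u0 ∈ [-3/220, 3/20)
j=4 picked index 5: u0 ∈ [-16/165, 1/15)
j=5 picked index 6: u0 ∈ [-1/60, 13/660)
j=6 picked index 7: u0 ∈ [-7/110, 1/10)
j=7 picked index 7: u0 ∈ [-97/660, 1/60)
j=8 picked index 9: u0 ∈ [1/165, 4/165)
j=9 picked index 10: u0 ∈ [-13/220, 19/220)
j=10 picked index 11: u0 ∈ [1/330, 1/6)
j=11 picked index 11: u0 ∈ [-53/660, 1/12)
intersection: [1/165, 1/60)

1/165 1/60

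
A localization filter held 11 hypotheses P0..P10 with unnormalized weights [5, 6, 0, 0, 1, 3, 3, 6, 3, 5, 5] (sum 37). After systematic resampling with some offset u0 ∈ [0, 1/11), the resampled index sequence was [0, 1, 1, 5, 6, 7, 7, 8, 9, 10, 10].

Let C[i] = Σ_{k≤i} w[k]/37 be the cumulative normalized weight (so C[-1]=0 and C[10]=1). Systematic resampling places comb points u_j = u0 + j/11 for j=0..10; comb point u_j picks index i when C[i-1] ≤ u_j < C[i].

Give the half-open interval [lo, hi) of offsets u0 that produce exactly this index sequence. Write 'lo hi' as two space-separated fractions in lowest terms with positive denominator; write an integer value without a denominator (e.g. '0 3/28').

C = [5/37, 11/37, 11/37, 11/37, 12/37, 15/37, 18/37, 24/37, 27/37, 32/37, 1]
j=0 picked index 0: u0 ∈ [0, 5/37)
j=1 picked index 1: u0 ∈ [18/407, 84/407)
j=2 picked index 1: u0 ∈ [-19/407, 47/407)
j=3 picked index 5: u0 ∈ [21/407, 54/407)
j=4 picked index 6: u0 ∈ [17/407, 50/407)
j=5 picked index 7: u0 ∈ [13/407, 79/407)
j=6 picked index 7: u0 ∈ [-24/407, 42/407)
j=7 picked index 8: u0 ∈ [5/407, 38/407)
j=8 picked index 9: u0 ∈ [1/407, 56/407)
j=9 picked index 10: u0 ∈ [19/407, 2/11)
j=10 picked index 10: u0 ∈ [-18/407, 1/11)
intersection: [21/407, 1/11)

21/407 1/11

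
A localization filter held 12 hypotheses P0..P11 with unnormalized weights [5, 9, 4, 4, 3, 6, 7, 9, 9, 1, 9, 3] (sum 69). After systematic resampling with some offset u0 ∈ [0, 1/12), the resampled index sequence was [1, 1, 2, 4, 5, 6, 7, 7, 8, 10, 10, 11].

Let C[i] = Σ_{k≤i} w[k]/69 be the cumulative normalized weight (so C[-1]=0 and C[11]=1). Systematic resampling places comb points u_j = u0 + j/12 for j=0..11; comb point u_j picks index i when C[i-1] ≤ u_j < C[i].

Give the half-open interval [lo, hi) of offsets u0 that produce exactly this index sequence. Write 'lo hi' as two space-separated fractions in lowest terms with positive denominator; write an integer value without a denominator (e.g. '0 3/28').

C = [5/69, 14/69, 6/23, 22/69, 25/69, 31/69, 38/69, 47/69, 56/69, 19/23, 22/23, 1]
j=0 picked index 1: u0 ∈ [5/69, 14/69)
j=1 picked index 1: u0 ∈ [-1/92, 11/92)
j=2 picked index 2: u0 ∈ [5/138, 13/138)
j=3 picked index 4: u0 ∈ [19/276, 31/276)
j=4 picked index 5: u0 ∈ [2/69, 8/69)
j=5 picked index 6: u0 ∈ [3/92, 37/276)
j=6 picked index 7: u0 ∈ [7/138, 25/138)
j=7 picked index 7: u0 ∈ [-3/92, 9/92)
j=8 picked index 8: u0 ∈ [1/69, 10/69)
j=9 picked index 10: u0 ∈ [7/92, 19/92)
j=10 picked index 10: u0 ∈ [-1/138, 17/138)
j=11 picked index 11: u0 ∈ [11/276, 1/12)
intersection: [7/92, 1/12)

7/92 1/12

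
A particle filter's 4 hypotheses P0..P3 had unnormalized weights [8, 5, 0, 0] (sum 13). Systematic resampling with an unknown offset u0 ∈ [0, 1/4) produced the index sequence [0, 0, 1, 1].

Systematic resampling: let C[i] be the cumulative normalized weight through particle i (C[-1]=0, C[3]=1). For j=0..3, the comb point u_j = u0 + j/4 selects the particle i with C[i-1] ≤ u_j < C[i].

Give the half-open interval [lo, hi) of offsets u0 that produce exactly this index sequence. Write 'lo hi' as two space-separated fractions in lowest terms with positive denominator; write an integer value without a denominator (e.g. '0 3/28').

3/26 1/4

C = [8/13, 1, 1, 1]
j=0 picked index 0: u0 ∈ [0, 8/13)
j=1 picked index 0: u0 ∈ [-1/4, 19/52)
j=2 picked index 1: u0 ∈ [3/26, 1/2)
j=3 picked index 1: u0 ∈ [-7/52, 1/4)
intersection: [3/26, 1/4)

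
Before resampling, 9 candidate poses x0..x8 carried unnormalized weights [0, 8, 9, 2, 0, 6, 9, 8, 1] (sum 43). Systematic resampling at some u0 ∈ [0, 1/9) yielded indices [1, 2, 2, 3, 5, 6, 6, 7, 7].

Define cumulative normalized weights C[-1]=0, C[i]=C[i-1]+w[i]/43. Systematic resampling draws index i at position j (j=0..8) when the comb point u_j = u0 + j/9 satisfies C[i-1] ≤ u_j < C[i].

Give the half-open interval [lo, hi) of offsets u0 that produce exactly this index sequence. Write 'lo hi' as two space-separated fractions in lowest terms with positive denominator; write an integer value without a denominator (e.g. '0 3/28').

C = [0, 8/43, 17/43, 19/43, 19/43, 25/43, 34/43, 42/43, 1]
j=0 picked index 1: u0 ∈ [0, 8/43)
j=1 picked index 2: u0 ∈ [29/387, 110/387)
j=2 picked index 2: u0 ∈ [-14/387, 67/387)
j=3 picked index 3: u0 ∈ [8/129, 14/129)
j=4 picked index 5: u0 ∈ [-1/387, 53/387)
j=5 picked index 6: u0 ∈ [10/387, 91/387)
j=6 picked index 6: u0 ∈ [-11/129, 16/129)
j=7 picked index 7: u0 ∈ [5/387, 77/387)
j=8 picked index 7: u0 ∈ [-38/387, 34/387)
intersection: [29/387, 34/387)

29/387 34/387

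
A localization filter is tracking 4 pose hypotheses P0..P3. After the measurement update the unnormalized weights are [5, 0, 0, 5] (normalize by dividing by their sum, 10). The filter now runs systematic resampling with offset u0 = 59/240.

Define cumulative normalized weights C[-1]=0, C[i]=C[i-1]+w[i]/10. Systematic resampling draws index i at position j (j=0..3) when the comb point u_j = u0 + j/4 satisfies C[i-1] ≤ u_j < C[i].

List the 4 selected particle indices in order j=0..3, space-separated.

C = [1/2, 1/2, 1/2, 1]
j=0: u_0=59/240 ∈ [0, 1/2) → index 0
j=1: u_1=119/240 ∈ [0, 1/2) → index 0
j=2: u_2=179/240 ∈ [1/2, 1) → index 3
j=3: u_3=239/240 ∈ [1/2, 1) → index 3

0 0 3 3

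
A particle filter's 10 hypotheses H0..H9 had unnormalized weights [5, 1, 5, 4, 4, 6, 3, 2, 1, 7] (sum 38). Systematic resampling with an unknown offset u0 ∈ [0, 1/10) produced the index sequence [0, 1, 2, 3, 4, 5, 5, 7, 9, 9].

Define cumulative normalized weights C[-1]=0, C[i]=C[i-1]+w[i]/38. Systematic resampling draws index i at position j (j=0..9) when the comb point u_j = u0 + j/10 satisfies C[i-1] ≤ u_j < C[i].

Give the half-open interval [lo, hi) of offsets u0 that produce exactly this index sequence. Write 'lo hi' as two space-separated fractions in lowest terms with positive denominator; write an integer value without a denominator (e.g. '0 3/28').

7/190 11/190

C = [5/38, 3/19, 11/38, 15/38, 1/2, 25/38, 14/19, 15/19, 31/38, 1]
j=0 picked index 0: u0 ∈ [0, 5/38)
j=1 picked index 1: u0 ∈ [3/95, 11/190)
j=2 picked index 2: u0 ∈ [-4/95, 17/190)
j=3 picked index 3: u0 ∈ [-1/95, 9/95)
j=4 picked index 4: u0 ∈ [-1/190, 1/10)
j=5 picked index 5: u0 ∈ [0, 3/19)
j=6 picked index 5: u0 ∈ [-1/10, 11/190)
j=7 picked index 7: u0 ∈ [7/190, 17/190)
j=8 picked index 9: u0 ∈ [3/190, 1/5)
j=9 picked index 9: u0 ∈ [-8/95, 1/10)
intersection: [7/190, 11/190)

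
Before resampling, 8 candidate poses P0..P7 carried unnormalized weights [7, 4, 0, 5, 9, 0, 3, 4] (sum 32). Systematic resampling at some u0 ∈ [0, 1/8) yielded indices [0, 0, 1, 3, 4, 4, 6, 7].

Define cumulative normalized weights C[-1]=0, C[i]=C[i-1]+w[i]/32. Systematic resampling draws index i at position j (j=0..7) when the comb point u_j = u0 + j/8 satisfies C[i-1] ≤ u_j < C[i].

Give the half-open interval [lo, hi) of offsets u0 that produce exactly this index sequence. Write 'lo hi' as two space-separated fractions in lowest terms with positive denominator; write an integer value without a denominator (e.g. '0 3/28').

1/32 3/32

C = [7/32, 11/32, 11/32, 1/2, 25/32, 25/32, 7/8, 1]
j=0 picked index 0: u0 ∈ [0, 7/32)
j=1 picked index 0: u0 ∈ [-1/8, 3/32)
j=2 picked index 1: u0 ∈ [-1/32, 3/32)
j=3 picked index 3: u0 ∈ [-1/32, 1/8)
j=4 picked index 4: u0 ∈ [0, 9/32)
j=5 picked index 4: u0 ∈ [-1/8, 5/32)
j=6 picked index 6: u0 ∈ [1/32, 1/8)
j=7 picked index 7: u0 ∈ [0, 1/8)
intersection: [1/32, 3/32)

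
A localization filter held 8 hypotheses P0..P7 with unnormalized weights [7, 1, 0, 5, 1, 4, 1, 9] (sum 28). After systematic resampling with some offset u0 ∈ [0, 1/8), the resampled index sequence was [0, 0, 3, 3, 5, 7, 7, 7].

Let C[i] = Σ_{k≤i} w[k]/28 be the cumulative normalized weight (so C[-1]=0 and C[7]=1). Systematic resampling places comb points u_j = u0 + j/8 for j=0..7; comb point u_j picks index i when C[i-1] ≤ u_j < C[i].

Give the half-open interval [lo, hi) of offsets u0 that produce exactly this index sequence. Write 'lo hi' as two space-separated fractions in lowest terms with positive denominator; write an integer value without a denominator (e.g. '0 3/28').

3/56 5/56

C = [1/4, 2/7, 2/7, 13/28, 1/2, 9/14, 19/28, 1]
j=0 picked index 0: u0 ∈ [0, 1/4)
j=1 picked index 0: u0 ∈ [-1/8, 1/8)
j=2 picked index 3: u0 ∈ [1/28, 3/14)
j=3 picked index 3: u0 ∈ [-5/56, 5/56)
j=4 picked index 5: u0 ∈ [0, 1/7)
j=5 picked index 7: u0 ∈ [3/56, 3/8)
j=6 picked index 7: u0 ∈ [-1/14, 1/4)
j=7 picked index 7: u0 ∈ [-11/56, 1/8)
intersection: [3/56, 5/56)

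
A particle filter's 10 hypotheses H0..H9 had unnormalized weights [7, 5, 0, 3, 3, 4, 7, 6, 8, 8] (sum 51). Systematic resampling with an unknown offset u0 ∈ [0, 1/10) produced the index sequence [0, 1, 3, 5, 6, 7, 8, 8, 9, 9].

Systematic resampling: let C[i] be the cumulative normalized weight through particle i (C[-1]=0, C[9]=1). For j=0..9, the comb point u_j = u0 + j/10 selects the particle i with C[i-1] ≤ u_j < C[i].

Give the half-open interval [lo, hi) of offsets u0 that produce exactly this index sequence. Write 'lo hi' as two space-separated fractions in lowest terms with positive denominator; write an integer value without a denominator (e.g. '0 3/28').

C = [7/51, 4/17, 4/17, 5/17, 6/17, 22/51, 29/51, 35/51, 43/51, 1]
j=0 picked index 0: u0 ∈ [0, 7/51)
j=1 picked index 1: u0 ∈ [19/510, 23/170)
j=2 picked index 3: u0 ∈ [3/85, 8/85)
j=3 picked index 5: u0 ∈ [9/170, 67/510)
j=4 picked index 6: u0 ∈ [8/255, 43/255)
j=5 picked index 7: u0 ∈ [7/102, 19/102)
j=6 picked index 8: u0 ∈ [22/255, 62/255)
j=7 picked index 8: u0 ∈ [-7/510, 73/510)
j=8 picked index 9: u0 ∈ [11/255, 1/5)
j=9 picked index 9: u0 ∈ [-29/510, 1/10)
intersection: [22/255, 8/85)

22/255 8/85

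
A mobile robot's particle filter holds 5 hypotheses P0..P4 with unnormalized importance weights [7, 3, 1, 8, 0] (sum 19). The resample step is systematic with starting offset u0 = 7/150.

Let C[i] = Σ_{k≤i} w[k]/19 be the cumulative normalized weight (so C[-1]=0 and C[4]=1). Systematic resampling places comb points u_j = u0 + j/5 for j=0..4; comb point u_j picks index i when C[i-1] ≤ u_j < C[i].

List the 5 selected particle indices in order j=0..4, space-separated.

C = [7/19, 10/19, 11/19, 1, 1]
j=0: u_0=7/150 ∈ [0, 7/19) → index 0
j=1: u_1=37/150 ∈ [0, 7/19) → index 0
j=2: u_2=67/150 ∈ [7/19, 10/19) → index 1
j=3: u_3=97/150 ∈ [11/19, 1) → index 3
j=4: u_4=127/150 ∈ [11/19, 1) → index 3

0 0 1 3 3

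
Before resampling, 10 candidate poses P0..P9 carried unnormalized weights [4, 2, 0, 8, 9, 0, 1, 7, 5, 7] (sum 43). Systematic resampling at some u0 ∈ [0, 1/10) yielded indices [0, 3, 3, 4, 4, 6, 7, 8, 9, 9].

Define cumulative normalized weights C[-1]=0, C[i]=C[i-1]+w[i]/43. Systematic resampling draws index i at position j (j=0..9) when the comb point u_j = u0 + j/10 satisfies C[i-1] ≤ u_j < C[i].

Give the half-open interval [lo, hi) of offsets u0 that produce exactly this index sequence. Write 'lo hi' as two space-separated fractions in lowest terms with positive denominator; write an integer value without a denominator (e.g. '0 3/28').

17/430 5/86

C = [4/43, 6/43, 6/43, 14/43, 23/43, 23/43, 24/43, 31/43, 36/43, 1]
j=0 picked index 0: u0 ∈ [0, 4/43)
j=1 picked index 3: u0 ∈ [17/430, 97/430)
j=2 picked index 3: u0 ∈ [-13/215, 27/215)
j=3 picked index 4: u0 ∈ [11/430, 101/430)
j=4 picked index 4: u0 ∈ [-16/215, 29/215)
j=5 picked index 6: u0 ∈ [3/86, 5/86)
j=6 picked index 7: u0 ∈ [-9/215, 26/215)
j=7 picked index 8: u0 ∈ [9/430, 59/430)
j=8 picked index 9: u0 ∈ [8/215, 1/5)
j=9 picked index 9: u0 ∈ [-27/430, 1/10)
intersection: [17/430, 5/86)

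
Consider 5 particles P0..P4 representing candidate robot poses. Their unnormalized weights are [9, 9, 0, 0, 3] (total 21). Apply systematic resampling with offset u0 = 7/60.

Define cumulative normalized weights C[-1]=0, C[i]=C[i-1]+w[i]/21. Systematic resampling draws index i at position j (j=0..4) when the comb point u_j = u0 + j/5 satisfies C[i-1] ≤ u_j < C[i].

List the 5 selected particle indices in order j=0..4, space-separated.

0 0 1 1 4

C = [3/7, 6/7, 6/7, 6/7, 1]
j=0: u_0=7/60 ∈ [0, 3/7) → index 0
j=1: u_1=19/60 ∈ [0, 3/7) → index 0
j=2: u_2=31/60 ∈ [3/7, 6/7) → index 1
j=3: u_3=43/60 ∈ [3/7, 6/7) → index 1
j=4: u_4=11/12 ∈ [6/7, 1) → index 4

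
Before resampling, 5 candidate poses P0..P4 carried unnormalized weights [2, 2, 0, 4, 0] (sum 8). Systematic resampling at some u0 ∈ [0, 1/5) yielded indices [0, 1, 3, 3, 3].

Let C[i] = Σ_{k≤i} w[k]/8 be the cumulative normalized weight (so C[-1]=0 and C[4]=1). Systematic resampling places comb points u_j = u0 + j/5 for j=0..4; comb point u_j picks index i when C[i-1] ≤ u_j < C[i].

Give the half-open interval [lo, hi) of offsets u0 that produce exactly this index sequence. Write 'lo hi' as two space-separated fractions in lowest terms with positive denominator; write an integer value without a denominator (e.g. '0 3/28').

C = [1/4, 1/2, 1/2, 1, 1]
j=0 picked index 0: u0 ∈ [0, 1/4)
j=1 picked index 1: u0 ∈ [1/20, 3/10)
j=2 picked index 3: u0 ∈ [1/10, 3/5)
j=3 picked index 3: u0 ∈ [-1/10, 2/5)
j=4 picked index 3: u0 ∈ [-3/10, 1/5)
intersection: [1/10, 1/5)

1/10 1/5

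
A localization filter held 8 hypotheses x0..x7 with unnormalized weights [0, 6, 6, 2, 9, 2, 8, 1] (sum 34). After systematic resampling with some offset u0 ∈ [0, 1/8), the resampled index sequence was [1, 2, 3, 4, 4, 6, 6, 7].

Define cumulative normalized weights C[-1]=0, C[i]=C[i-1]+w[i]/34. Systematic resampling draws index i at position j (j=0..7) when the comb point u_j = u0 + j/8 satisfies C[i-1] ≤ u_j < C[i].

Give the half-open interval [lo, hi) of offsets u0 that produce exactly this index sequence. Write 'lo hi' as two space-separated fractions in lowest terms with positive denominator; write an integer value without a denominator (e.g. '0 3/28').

15/136 1/8

C = [0, 3/17, 6/17, 7/17, 23/34, 25/34, 33/34, 1]
j=0 picked index 1: u0 ∈ [0, 3/17)
j=1 picked index 2: u0 ∈ [7/136, 31/136)
j=2 picked index 3: u0 ∈ [7/68, 11/68)
j=3 picked index 4: u0 ∈ [5/136, 41/136)
j=4 picked index 4: u0 ∈ [-3/34, 3/17)
j=5 picked index 6: u0 ∈ [15/136, 47/136)
j=6 picked index 6: u0 ∈ [-1/68, 15/68)
j=7 picked index 7: u0 ∈ [13/136, 1/8)
intersection: [15/136, 1/8)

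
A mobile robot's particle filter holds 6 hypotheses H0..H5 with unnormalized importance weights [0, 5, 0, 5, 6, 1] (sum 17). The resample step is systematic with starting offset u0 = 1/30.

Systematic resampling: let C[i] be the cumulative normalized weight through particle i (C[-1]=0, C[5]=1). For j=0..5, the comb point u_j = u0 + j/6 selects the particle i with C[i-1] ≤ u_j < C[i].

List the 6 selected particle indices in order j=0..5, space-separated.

C = [0, 5/17, 5/17, 10/17, 16/17, 1]
j=0: u_0=1/30 ∈ [0, 5/17) → index 1
j=1: u_1=1/5 ∈ [0, 5/17) → index 1
j=2: u_2=11/30 ∈ [5/17, 10/17) → index 3
j=3: u_3=8/15 ∈ [5/17, 10/17) → index 3
j=4: u_4=7/10 ∈ [10/17, 16/17) → index 4
j=5: u_5=13/15 ∈ [10/17, 16/17) → index 4

1 1 3 3 4 4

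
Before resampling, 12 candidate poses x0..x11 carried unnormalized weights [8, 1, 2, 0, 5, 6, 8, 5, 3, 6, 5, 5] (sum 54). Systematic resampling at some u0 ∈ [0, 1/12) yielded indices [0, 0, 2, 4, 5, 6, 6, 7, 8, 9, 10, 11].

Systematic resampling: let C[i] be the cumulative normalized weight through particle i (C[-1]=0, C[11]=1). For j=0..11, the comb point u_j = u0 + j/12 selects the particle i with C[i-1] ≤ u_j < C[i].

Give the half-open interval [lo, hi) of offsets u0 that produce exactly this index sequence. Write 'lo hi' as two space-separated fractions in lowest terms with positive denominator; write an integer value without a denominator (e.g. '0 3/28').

C = [4/27, 1/6, 11/54, 11/54, 8/27, 11/27, 5/9, 35/54, 19/27, 22/27, 49/54, 1]
j=0 picked index 0: u0 ∈ [0, 4/27)
j=1 picked index 0: u0 ∈ [-1/12, 7/108)
j=2 picked index 2: u0 ∈ [0, 1/27)
j=3 picked index 4: u0 ∈ [-5/108, 5/108)
j=4 picked index 5: u0 ∈ [-1/27, 2/27)
j=5 picked index 6: u0 ∈ [-1/108, 5/36)
j=6 picked index 6: u0 ∈ [-5/54, 1/18)
j=7 picked index 7: u0 ∈ [-1/36, 7/108)
j=8 picked index 8: u0 ∈ [-1/54, 1/27)
j=9 picked index 9: u0 ∈ [-5/108, 7/108)
j=10 picked index 10: u0 ∈ [-1/54, 2/27)
j=11 picked index 11: u0 ∈ [-1/108, 1/12)
intersection: [0, 1/27)

0 1/27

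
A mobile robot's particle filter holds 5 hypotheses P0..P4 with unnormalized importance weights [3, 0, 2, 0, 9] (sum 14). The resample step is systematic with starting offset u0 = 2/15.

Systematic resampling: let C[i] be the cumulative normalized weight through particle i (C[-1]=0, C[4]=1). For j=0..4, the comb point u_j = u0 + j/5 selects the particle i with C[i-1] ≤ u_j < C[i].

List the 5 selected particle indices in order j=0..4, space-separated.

C = [3/14, 3/14, 5/14, 5/14, 1]
j=0: u_0=2/15 ∈ [0, 3/14) → index 0
j=1: u_1=1/3 ∈ [3/14, 5/14) → index 2
j=2: u_2=8/15 ∈ [5/14, 1) → index 4
j=3: u_3=11/15 ∈ [5/14, 1) → index 4
j=4: u_4=14/15 ∈ [5/14, 1) → index 4

0 2 4 4 4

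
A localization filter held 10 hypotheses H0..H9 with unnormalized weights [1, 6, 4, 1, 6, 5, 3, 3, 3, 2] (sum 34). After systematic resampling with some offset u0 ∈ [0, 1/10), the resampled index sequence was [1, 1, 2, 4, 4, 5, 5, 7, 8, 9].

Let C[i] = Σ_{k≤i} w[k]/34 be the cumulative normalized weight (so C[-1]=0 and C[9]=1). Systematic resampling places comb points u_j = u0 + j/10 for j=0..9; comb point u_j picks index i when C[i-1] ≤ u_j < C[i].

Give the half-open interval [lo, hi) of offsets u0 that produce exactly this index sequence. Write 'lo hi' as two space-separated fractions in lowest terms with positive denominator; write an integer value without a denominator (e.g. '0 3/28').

11/170 13/170

C = [1/34, 7/34, 11/34, 6/17, 9/17, 23/34, 13/17, 29/34, 16/17, 1]
j=0 picked index 1: u0 ∈ [1/34, 7/34)
j=1 picked index 1: u0 ∈ [-6/85, 9/85)
j=2 picked index 2: u0 ∈ [1/170, 21/170)
j=3 picked index 4: u0 ∈ [9/170, 39/170)
j=4 picked index 4: u0 ∈ [-4/85, 11/85)
j=5 picked index 5: u0 ∈ [1/34, 3/17)
j=6 picked index 5: u0 ∈ [-6/85, 13/170)
j=7 picked index 7: u0 ∈ [11/170, 13/85)
j=8 picked index 8: u0 ∈ [9/170, 12/85)
j=9 picked index 9: u0 ∈ [7/170, 1/10)
intersection: [11/170, 13/170)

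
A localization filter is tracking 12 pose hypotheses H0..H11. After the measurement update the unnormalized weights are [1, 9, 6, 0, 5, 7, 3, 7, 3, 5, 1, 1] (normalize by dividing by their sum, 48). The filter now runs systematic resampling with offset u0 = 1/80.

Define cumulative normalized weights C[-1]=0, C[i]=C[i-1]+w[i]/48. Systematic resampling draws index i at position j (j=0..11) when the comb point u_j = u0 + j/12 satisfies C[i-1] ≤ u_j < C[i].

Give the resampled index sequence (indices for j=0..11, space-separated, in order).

C = [1/48, 5/24, 1/3, 1/3, 7/16, 7/12, 31/48, 19/24, 41/48, 23/24, 47/48, 1]
j=0: u_0=1/80 ∈ [0, 1/48) → index 0
j=1: u_1=23/240 ∈ [1/48, 5/24) → index 1
j=2: u_2=43/240 ∈ [1/48, 5/24) → index 1
j=3: u_3=21/80 ∈ [5/24, 1/3) → index 2
j=4: u_4=83/240 ∈ [1/3, 7/16) → index 4
j=5: u_5=103/240 ∈ [1/3, 7/16) → index 4
j=6: u_6=41/80 ∈ [7/16, 7/12) → index 5
j=7: u_7=143/240 ∈ [7/12, 31/48) → index 6
j=8: u_8=163/240 ∈ [31/48, 19/24) → index 7
j=9: u_9=61/80 ∈ [31/48, 19/24) → index 7
j=10: u_10=203/240 ∈ [19/24, 41/48) → index 8
j=11: u_11=223/240 ∈ [41/48, 23/24) → index 9

0 1 1 2 4 4 5 6 7 7 8 9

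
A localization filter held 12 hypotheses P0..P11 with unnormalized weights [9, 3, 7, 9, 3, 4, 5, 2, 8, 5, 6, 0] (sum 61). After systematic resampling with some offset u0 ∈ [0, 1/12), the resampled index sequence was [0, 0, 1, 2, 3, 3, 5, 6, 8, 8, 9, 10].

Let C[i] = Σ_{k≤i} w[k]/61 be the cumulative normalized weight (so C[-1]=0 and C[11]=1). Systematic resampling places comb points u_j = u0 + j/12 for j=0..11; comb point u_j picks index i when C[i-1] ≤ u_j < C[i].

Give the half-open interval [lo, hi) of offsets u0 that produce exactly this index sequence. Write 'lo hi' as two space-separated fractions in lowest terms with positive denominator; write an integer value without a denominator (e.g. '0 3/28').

4/183 11/366

C = [9/61, 12/61, 19/61, 28/61, 31/61, 35/61, 40/61, 42/61, 50/61, 55/61, 1, 1]
j=0 picked index 0: u0 ∈ [0, 9/61)
j=1 picked index 0: u0 ∈ [-1/12, 47/732)
j=2 picked index 1: u0 ∈ [-7/366, 11/366)
j=3 picked index 2: u0 ∈ [-13/244, 15/244)
j=4 picked index 3: u0 ∈ [-4/183, 23/183)
j=5 picked index 3: u0 ∈ [-77/732, 31/732)
j=6 picked index 5: u0 ∈ [1/122, 9/122)
j=7 picked index 6: u0 ∈ [-7/732, 53/732)
j=8 picked index 8: u0 ∈ [4/183, 28/183)
j=9 picked index 8: u0 ∈ [-15/244, 17/244)
j=10 picked index 9: u0 ∈ [-5/366, 25/366)
j=11 picked index 10: u0 ∈ [-11/732, 1/12)
intersection: [4/183, 11/366)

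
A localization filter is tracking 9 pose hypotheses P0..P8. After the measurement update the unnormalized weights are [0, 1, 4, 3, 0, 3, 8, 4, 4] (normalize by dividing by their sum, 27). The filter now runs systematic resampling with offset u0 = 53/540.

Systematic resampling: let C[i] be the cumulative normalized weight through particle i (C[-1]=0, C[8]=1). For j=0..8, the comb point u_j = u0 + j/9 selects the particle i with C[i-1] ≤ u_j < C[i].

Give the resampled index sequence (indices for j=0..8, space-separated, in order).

C = [0, 1/27, 5/27, 8/27, 8/27, 11/27, 19/27, 23/27, 1]
j=0: u_0=53/540 ∈ [1/27, 5/27) → index 2
j=1: u_1=113/540 ∈ [5/27, 8/27) → index 3
j=2: u_2=173/540 ∈ [8/27, 11/27) → index 5
j=3: u_3=233/540 ∈ [11/27, 19/27) → index 6
j=4: u_4=293/540 ∈ [11/27, 19/27) → index 6
j=5: u_5=353/540 ∈ [11/27, 19/27) → index 6
j=6: u_6=413/540 ∈ [19/27, 23/27) → index 7
j=7: u_7=473/540 ∈ [23/27, 1) → index 8
j=8: u_8=533/540 ∈ [23/27, 1) → index 8

2 3 5 6 6 6 7 8 8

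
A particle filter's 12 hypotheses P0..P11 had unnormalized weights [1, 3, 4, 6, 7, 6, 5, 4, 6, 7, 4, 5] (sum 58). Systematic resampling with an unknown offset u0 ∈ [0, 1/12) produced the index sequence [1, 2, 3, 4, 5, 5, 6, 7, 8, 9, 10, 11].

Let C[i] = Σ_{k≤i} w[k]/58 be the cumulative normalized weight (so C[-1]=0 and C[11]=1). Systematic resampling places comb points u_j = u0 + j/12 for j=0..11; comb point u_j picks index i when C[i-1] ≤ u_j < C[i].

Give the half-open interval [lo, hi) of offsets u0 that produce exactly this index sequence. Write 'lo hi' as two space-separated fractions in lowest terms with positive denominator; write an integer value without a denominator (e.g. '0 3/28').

C = [1/58, 2/29, 4/29, 7/29, 21/58, 27/58, 16/29, 18/29, 21/29, 49/58, 53/58, 1]
j=0 picked index 1: u0 ∈ [1/58, 2/29)
j=1 picked index 2: u0 ∈ [-5/348, 19/348)
j=2 picked index 3: u0 ∈ [-5/174, 13/174)
j=3 picked index 4: u0 ∈ [-1/116, 13/116)
j=4 picked index 5: u0 ∈ [5/174, 23/174)
j=5 picked index 5: u0 ∈ [-19/348, 17/348)
j=6 picked index 6: u0 ∈ [-1/29, 3/58)
j=7 picked index 7: u0 ∈ [-11/348, 13/348)
j=8 picked index 8: u0 ∈ [-4/87, 5/87)
j=9 picked index 9: u0 ∈ [-3/116, 11/116)
j=10 picked index 10: u0 ∈ [1/87, 7/87)
j=11 picked index 11: u0 ∈ [-1/348, 1/12)
intersection: [5/174, 13/348)

5/174 13/348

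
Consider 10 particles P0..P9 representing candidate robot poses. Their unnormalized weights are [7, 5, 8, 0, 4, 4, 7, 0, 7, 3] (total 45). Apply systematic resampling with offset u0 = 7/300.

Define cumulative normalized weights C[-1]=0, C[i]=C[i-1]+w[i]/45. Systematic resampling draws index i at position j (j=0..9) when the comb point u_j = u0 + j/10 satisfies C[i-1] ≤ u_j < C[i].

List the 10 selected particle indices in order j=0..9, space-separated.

C = [7/45, 4/15, 4/9, 4/9, 8/15, 28/45, 7/9, 7/9, 14/15, 1]
j=0: u_0=7/300 ∈ [0, 7/45) → index 0
j=1: u_1=37/300 ∈ [0, 7/45) → index 0
j=2: u_2=67/300 ∈ [7/45, 4/15) → index 1
j=3: u_3=97/300 ∈ [4/15, 4/9) → index 2
j=4: u_4=127/300 ∈ [4/15, 4/9) → index 2
j=5: u_5=157/300 ∈ [4/9, 8/15) → index 4
j=6: u_6=187/300 ∈ [28/45, 7/9) → index 6
j=7: u_7=217/300 ∈ [28/45, 7/9) → index 6
j=8: u_8=247/300 ∈ [7/9, 14/15) → index 8
j=9: u_9=277/300 ∈ [7/9, 14/15) → index 8

0 0 1 2 2 4 6 6 8 8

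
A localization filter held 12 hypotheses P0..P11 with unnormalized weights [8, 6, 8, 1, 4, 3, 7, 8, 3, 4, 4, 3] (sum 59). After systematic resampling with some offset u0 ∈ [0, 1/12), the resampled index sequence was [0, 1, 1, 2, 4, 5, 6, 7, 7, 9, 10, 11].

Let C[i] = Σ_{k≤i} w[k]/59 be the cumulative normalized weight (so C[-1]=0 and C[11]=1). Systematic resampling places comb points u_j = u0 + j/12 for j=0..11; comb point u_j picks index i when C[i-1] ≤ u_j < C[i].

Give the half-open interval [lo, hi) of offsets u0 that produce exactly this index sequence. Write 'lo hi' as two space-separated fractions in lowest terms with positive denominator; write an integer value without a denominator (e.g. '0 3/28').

C = [8/59, 14/59, 22/59, 23/59, 27/59, 30/59, 37/59, 45/59, 48/59, 52/59, 56/59, 1]
j=0 picked index 0: u0 ∈ [0, 8/59)
j=1 picked index 1: u0 ∈ [37/708, 109/708)
j=2 picked index 1: u0 ∈ [-11/354, 25/354)
j=3 picked index 2: u0 ∈ [-3/236, 29/236)
j=4 picked index 4: u0 ∈ [10/177, 22/177)
j=5 picked index 5: u0 ∈ [29/708, 65/708)
j=6 picked index 6: u0 ∈ [1/118, 15/118)
j=7 picked index 7: u0 ∈ [31/708, 127/708)
j=8 picked index 7: u0 ∈ [-7/177, 17/177)
j=9 picked index 9: u0 ∈ [15/236, 31/236)
j=10 picked index 10: u0 ∈ [17/354, 41/354)
j=11 picked index 11: u0 ∈ [23/708, 1/12)
intersection: [15/236, 25/354)

15/236 25/354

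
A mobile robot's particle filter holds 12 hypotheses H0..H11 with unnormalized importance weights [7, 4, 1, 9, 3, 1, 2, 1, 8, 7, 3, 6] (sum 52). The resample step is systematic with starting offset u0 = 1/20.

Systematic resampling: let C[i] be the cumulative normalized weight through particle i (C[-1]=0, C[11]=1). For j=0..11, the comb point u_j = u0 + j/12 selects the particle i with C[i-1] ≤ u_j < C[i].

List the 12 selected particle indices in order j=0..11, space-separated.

C = [7/52, 11/52, 3/13, 21/52, 6/13, 25/52, 27/52, 7/13, 9/13, 43/52, 23/26, 1]
j=0: u_0=1/20 ∈ [0, 7/52) → index 0
j=1: u_1=2/15 ∈ [0, 7/52) → index 0
j=2: u_2=13/60 ∈ [11/52, 3/13) → index 2
j=3: u_3=3/10 ∈ [3/13, 21/52) → index 3
j=4: u_4=23/60 ∈ [3/13, 21/52) → index 3
j=5: u_5=7/15 ∈ [6/13, 25/52) → index 5
j=6: u_6=11/20 ∈ [7/13, 9/13) → index 8
j=7: u_7=19/30 ∈ [7/13, 9/13) → index 8
j=8: u_8=43/60 ∈ [9/13, 43/52) → index 9
j=9: u_9=4/5 ∈ [9/13, 43/52) → index 9
j=10: u_10=53/60 ∈ [43/52, 23/26) → index 10
j=11: u_11=29/30 ∈ [23/26, 1) → index 11

0 0 2 3 3 5 8 8 9 9 10 11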